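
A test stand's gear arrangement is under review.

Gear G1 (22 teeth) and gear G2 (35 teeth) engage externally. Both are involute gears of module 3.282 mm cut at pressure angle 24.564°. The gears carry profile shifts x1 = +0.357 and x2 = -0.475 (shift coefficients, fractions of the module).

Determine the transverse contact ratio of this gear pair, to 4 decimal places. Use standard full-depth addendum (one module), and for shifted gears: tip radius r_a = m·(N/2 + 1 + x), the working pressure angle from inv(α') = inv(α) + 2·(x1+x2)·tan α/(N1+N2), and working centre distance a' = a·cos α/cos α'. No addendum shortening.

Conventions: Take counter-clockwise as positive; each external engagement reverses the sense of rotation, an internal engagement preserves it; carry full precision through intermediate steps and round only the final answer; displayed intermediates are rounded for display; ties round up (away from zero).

class = single-mesh tooth geometry [involute pair 22T × 35T, m = 3.282]
base radii: r_b1 = 32.834678, r_b2 = 52.236988
tip radii: r_a1 = 40.555674, r_a2 = 59.158050
inv(α') = inv(24.564°) + 2·(+0.357-0.475)·tan α/(22+35) = 0.02646081  ⇒  α' = 24.03208°
a' = a·cos α / cos α' = 93.5370·cos 24.564°/cos 24.03208° = 93.145764
action lengths: √(r_a1²−r_b1²) = 23.804340, √(r_a2²−r_b2²) = 27.766382
base pitch p_b = π·m·cos α = 9.377562
CR = (23.804340 + 27.766382 − 93.145764·sin 24.03208°)/9.377562 = 1.454247
contact ratio ≈ 1.4542

1.4542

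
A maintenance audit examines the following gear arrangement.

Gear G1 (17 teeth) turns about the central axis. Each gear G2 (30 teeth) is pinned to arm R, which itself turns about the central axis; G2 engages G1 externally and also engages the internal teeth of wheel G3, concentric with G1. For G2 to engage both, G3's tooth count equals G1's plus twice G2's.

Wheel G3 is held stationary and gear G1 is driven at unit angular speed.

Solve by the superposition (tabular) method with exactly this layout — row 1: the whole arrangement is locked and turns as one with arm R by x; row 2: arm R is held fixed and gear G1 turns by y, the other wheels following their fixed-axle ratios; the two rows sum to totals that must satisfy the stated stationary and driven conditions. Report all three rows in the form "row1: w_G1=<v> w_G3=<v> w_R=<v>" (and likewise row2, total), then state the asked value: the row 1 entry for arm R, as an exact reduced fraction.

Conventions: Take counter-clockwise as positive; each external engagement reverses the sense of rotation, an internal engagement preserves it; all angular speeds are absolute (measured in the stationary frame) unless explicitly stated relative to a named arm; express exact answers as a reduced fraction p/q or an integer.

planetary set (17T centre, 30T on arm, 77T internal) — Willis relation
row 1: whole set turns with the arm by x
row 2: sun turns y, ring = −(17/77)·y, arm 0
boundary: total ω_ring = x − (17/77)·y = 0 and total ω_sun = x + y = 1  ⇒  y = 77/94, x = 17/94
row 2 ring = −(17/77)·77/94 = -17/94
totals (row 1 + row 2): sun 17/94 + 77/94 = 1, ring 17/94 + (-17/94) = 0, arm 17/94 + 0 = 17/94
asked cell (row1, arm) = 17/94

row1: w_G1=17/94 w_G3=17/94 w_R=17/94
row2: w_G1=77/94 w_G3=-17/94 w_R=0
total: w_G1=1 w_G3=0 w_R=17/94
asked value: 17/94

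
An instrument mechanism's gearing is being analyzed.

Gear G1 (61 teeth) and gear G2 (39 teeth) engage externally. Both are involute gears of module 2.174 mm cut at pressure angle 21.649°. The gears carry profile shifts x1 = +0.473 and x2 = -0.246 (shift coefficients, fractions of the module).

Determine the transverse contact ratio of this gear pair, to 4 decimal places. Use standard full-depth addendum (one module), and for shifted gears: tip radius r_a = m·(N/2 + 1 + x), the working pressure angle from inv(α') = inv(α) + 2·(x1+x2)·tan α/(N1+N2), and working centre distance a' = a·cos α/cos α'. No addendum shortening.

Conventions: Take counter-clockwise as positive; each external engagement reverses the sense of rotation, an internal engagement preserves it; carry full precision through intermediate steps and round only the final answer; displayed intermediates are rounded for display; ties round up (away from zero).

1.6377

class = single-mesh tooth geometry [involute pair 61T × 39T, m = 2.174]
base radii: r_b1 = 61.629792, r_b2 = 39.402654
tip radii: r_a1 = 69.509302, r_a2 = 44.032196
inv(α') = inv(21.649°) + 2·(+0.473-0.246)·tan α/(61+39) = 0.02087329  ⇒  α' = 22.28358°
a' = a·cos α / cos α' = 108.7000·cos 21.649°/cos 22.28358° = 109.186677
action lengths: √(r_a1²−r_b1²) = 32.145168, √(r_a2²−r_b2²) = 19.653630
base pitch p_b = π·m·cos α = 6.348056
CR = (32.145168 + 19.653630 − 109.186677·sin 22.28358°)/6.348056 = 1.637698
contact ratio ≈ 1.6377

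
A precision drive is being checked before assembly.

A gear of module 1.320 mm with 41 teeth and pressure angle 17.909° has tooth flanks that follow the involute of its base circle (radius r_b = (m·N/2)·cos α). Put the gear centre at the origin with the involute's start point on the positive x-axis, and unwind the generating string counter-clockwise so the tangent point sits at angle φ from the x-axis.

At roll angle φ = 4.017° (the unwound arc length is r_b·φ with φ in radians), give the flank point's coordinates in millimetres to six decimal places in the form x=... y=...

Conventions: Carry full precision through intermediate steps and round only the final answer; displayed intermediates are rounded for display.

recognized (one wheel, involute flank): single-mesh tooth geometry, m = 1.320, N = 41
pitch radius r_p = m·N/2 = 1.320·41/2 = 27.060000
base radius r_b = r_p·cos α = 27.060000·cos 17.909° = 25.748838
roll angle φ = 4.017° = 0.07010988 rad
x = r_b·(cos φ + φ·sin φ) = 25.812043
y = r_b·(sin φ − φ·cos φ) = 0.002956

x=25.812043 y=0.002956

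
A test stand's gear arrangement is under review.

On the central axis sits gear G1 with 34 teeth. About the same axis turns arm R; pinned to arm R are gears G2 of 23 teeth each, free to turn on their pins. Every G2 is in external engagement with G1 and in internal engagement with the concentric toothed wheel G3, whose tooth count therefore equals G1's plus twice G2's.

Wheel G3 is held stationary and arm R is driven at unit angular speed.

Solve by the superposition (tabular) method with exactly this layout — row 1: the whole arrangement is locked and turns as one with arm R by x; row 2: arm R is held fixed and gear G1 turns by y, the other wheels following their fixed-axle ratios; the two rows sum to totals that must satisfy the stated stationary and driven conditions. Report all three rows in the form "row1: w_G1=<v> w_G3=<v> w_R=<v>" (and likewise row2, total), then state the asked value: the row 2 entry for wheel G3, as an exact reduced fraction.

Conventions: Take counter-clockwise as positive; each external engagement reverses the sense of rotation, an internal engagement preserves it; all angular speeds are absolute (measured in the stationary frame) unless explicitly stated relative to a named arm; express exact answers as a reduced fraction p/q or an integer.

planetary set (34T centre, 23T on arm, 80T internal) — Willis relation
row 1: whole set turns with the arm by x
row 2 (arm held, sun turns y): ω_ring = −(34/80)·y, ω_arm = 0
boundary: total ω_ring = x − (34/80)·y = 0 and total ω_arm = x = 1  ⇒  y = 40/17, x = 1
row 2 ring = −(34/80)·40/17 = -1
totals (row 1 + row 2): sun 1 + 40/17 = 57/17, ring 1 + (-1) = 0, arm 1 + 0 = 1
asked cell (row2, ring) = -1

row1: w_G1=1 w_G3=1 w_R=1
row2: w_G1=40/17 w_G3=-1 w_R=0
total: w_G1=57/17 w_G3=0 w_R=1
asked value: -1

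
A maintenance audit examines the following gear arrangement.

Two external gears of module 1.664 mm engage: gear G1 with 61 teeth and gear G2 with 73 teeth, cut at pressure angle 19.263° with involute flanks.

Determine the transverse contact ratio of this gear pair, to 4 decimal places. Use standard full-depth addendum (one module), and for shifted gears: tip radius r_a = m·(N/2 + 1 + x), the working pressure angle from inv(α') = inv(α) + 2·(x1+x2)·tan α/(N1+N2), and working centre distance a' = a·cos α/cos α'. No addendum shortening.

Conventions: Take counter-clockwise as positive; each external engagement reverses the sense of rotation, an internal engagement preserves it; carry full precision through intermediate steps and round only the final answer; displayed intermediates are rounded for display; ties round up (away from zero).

single-mesh involute tooth geometry (61T engaging 73T at module 1.664)
base radii: r_b1 = 47.910608, r_b2 = 57.335646
tip radii: r_a1 = 52.416000, r_a2 = 62.400000
no profile shift: α' = α, a' = a
action lengths: √(r_a1²−r_b1²) = 21.260543, √(r_a2²−r_b2²) = 24.624859
base pitch p_b = π·m·cos α = 4.934938
CR = (21.260543 + 24.624859 − 111.488000·sin 19.26300°)/4.934938 = 1.845002
contact ratio ≈ 1.8450

1.8450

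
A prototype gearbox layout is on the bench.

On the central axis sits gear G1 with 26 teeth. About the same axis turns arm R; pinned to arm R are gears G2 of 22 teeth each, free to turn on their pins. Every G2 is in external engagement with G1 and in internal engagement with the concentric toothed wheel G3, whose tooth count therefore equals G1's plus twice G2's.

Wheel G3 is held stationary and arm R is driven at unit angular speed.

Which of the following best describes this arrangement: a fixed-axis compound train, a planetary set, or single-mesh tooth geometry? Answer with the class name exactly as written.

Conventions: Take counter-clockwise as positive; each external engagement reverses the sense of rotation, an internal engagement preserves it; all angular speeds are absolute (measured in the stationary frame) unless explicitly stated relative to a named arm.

class = planetary set [G3 = 26+2·22 = 70; Willis about the carrier]
classification: planetary set

planetary set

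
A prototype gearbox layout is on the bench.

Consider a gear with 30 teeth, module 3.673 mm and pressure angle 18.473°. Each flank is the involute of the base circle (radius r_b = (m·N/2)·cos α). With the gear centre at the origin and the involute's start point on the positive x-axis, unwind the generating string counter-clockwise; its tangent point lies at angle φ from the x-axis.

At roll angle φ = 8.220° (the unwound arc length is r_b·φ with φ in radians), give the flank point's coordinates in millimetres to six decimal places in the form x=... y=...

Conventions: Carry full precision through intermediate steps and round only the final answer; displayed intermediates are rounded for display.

recognized (one wheel, involute flank): single-mesh tooth geometry, m = 3.673, N = 30
pitch radius r_p = m·N/2 = 3.673·30/2 = 55.095000
base radius r_b = r_p·cos α = 55.095000·cos 18.473° = 52.256124
roll angle φ = 8.220° = 0.14346606 rad
x = r_b·(cos φ + φ·sin φ) = 52.791141
y = r_b·(sin φ − φ·cos φ) = 0.051330

x=52.791141 y=0.051330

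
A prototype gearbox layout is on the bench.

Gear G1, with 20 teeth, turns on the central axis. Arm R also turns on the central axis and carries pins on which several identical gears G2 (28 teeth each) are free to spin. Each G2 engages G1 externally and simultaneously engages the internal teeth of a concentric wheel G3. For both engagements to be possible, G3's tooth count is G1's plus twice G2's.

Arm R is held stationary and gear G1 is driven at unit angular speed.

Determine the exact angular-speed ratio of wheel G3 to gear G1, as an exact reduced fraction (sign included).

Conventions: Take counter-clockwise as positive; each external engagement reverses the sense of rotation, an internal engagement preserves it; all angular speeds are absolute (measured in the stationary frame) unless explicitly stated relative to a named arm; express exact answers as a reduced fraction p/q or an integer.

class = planetary set [G3 = 20+2·28 = 76; Willis about the carrier]
ring teeth: 20 + 2·28 = 76
20(ω_sun−ω_arm) = −76(ω_ring−ω_arm),  ω_arm = 0, ω_sun = 1
ω_ring = 0 − (20/76)(1−0) = -5/19
ω_out/ω_in = -5/19

-5/19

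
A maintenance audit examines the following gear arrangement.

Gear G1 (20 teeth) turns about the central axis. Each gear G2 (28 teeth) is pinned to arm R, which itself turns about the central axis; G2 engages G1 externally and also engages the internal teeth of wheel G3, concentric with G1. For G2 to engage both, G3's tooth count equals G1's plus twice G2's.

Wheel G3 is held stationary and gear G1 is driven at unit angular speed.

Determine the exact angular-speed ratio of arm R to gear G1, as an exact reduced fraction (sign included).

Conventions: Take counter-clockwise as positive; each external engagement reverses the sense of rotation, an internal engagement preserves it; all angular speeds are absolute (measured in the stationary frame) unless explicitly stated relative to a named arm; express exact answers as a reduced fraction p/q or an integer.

5/24

recognized (axles ride arm R): planetary set, 20/28/76 teeth
ring teeth: 20 + 2·28 = 76
20(ω_sun−ω_arm) = −76(ω_ring−ω_arm),  ω_ring = 0, ω_sun = 1
20(1−ω_arm) = −76(0−ω_arm)  ⇒  96·ω_arm = 20  ⇒  ω_arm = 5/24
ω_out/ω_in = 5/24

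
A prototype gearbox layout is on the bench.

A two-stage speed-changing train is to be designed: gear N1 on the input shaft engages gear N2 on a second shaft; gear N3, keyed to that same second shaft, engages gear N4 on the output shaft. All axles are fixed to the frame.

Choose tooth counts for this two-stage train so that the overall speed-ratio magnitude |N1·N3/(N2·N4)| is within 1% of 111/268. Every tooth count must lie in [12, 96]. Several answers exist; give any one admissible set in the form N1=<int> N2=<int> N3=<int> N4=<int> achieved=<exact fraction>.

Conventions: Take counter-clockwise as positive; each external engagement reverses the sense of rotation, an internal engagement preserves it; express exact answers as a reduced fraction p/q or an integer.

N1=12 N2=16 N3=37 N4=67 achieved=111/268

2-stage fixed-axis compound train for ratio 111/268
target = 111/268 in lowest terms: an exact hit needs N1·N3 = k·111 and N2·N4 = k·268 for one integer k, every count in [12, 96]; additionally prefer no 1:1 stage (N1 ≠ N2, N3 ≠ N4)
k = 1…3: no 1:1-free in-range split of k·111 and k·268 into factor pairs; take k = 4
k = 4: N1·N3 = 444 = 12·37, N2·N4 = 1072 = 16·67
achieved = 12·37/(16·67) = 111/268; |achieved − target| = 0 ≤ 111/26800 ✓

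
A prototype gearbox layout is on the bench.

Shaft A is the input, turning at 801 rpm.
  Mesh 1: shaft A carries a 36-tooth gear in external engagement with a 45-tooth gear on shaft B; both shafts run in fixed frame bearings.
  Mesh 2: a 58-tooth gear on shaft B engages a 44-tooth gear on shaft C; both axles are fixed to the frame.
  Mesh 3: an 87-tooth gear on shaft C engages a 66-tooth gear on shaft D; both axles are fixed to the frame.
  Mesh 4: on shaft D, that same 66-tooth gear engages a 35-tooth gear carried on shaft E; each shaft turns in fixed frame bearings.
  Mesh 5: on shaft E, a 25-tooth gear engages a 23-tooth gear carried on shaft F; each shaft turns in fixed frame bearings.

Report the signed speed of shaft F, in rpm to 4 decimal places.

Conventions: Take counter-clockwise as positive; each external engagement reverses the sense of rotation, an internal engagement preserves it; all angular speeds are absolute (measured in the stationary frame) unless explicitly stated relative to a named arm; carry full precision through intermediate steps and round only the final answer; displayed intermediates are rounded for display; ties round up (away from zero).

5-mesh fixed-axis compound train (all bearings frame-fixed)
mesh 1 [36T→45T]: ω = 801.0000×36/45 = 640.8000 rpm, sense flips to −
mesh 2 [58T→44T]: ω = 640.8000×58/44 = 844.6909 rpm, sense flips to +
mesh 3 [87T→66T]: ω = 844.6909×87/66 = 1113.4562 rpm, sense flips to −
mesh 4 [66T→35T]: ω = 1113.4562×66/35 = 2099.6603 rpm, sense flips to +
mesh 5 [25T→23T]: ω = 2099.6603×25/23 = 2282.2394 rpm, sense flips to −
signed output speed = -2282.2394 rpm

-2282.2394 rpm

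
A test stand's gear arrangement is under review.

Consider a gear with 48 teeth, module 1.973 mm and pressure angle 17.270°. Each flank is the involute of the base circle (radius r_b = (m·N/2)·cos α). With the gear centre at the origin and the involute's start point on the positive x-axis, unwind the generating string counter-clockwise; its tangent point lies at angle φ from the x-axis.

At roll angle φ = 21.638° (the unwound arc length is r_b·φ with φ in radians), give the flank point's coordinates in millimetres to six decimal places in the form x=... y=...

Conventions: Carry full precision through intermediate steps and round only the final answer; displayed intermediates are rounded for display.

x=48.327638 y=0.800312

topology: single-mesh involute geometry — m = 1.973, N = 48
pitch radius r_p = m·N/2 = 1.973·48/2 = 47.352000
base radius r_b = r_p·cos α = 47.352000·cos 17.270° = 45.217200
roll angle φ = 21.638° = 0.37765434 rad
x = r_b·(cos φ + φ·sin φ) = 48.327638
y = r_b·(sin φ − φ·cos φ) = 0.800312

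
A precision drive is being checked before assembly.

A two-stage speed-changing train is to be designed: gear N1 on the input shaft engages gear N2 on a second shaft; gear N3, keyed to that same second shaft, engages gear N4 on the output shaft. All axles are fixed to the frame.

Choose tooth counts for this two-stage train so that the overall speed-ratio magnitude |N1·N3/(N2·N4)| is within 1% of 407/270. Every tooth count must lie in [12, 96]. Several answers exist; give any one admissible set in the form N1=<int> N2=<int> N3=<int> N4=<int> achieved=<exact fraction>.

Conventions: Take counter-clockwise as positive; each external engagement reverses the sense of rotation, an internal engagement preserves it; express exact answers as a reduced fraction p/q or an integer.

N1=22 N2=12 N3=37 N4=45 achieved=407/270

design class (target 407/270): fixed-axis compound train
target = 407/270 in lowest terms: an exact hit needs N1·N3 = k·407 and N2·N4 = k·270 for one integer k, every count in [12, 96]; additionally prefer no 1:1 stage (N1 ≠ N2, N3 ≠ N4)
k = 1: no 1:1-free in-range split of k·407 and k·270 into factor pairs; take k = 2
k = 2: N1·N3 = 814 = 22·37, N2·N4 = 540 = 12·45
achieved = 22·37/(12·45) = 407/270; |achieved − target| = 0 ≤ 407/27000 ✓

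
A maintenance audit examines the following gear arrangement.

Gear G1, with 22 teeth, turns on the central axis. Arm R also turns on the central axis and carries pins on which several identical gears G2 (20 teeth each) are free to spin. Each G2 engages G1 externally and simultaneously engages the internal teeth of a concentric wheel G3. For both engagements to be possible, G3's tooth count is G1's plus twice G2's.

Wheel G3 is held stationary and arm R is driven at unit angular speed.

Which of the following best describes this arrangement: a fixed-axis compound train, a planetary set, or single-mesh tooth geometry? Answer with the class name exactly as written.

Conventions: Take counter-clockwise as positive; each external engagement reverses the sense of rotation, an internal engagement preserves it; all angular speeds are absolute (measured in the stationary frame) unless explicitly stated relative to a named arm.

planetary set

recognized (axles ride arm R): planetary set, 22/20/62 teeth
classification: planetary set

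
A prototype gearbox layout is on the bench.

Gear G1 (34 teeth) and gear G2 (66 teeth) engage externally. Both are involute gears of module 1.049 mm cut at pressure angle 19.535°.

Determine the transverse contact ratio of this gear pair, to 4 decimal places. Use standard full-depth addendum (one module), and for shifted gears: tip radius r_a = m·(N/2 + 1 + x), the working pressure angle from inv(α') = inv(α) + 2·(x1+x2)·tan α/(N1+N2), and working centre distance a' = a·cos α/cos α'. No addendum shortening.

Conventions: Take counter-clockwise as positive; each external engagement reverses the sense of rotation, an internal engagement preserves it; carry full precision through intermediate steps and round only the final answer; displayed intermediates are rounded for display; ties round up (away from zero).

single-mesh involute tooth geometry (34T engaging 66T at module 1.049)
base radii: r_b1 = 16.806486, r_b2 = 32.624356
tip radii: r_a1 = 18.882000, r_a2 = 35.666000
no profile shift: α' = α, a' = a
action lengths: √(r_a1²−r_b1²) = 8.606506, √(r_a2²−r_b2²) = 14.412320
base pitch p_b = π·m·cos α = 3.105831
CR = (8.606506 + 14.412320 − 52.450000·sin 19.53500°)/3.105831 = 1.764570
contact ratio ≈ 1.7646

1.7646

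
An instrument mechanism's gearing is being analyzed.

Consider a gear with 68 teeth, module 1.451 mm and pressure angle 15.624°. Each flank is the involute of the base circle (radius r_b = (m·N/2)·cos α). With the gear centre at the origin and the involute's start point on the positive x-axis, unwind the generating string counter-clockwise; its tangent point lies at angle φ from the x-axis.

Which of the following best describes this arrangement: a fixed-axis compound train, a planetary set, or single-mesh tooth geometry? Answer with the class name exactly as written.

recognized (one wheel, involute flank): single-mesh tooth geometry, m = 1.451, N = 68
classification: single-mesh tooth geometry

single-mesh tooth geometry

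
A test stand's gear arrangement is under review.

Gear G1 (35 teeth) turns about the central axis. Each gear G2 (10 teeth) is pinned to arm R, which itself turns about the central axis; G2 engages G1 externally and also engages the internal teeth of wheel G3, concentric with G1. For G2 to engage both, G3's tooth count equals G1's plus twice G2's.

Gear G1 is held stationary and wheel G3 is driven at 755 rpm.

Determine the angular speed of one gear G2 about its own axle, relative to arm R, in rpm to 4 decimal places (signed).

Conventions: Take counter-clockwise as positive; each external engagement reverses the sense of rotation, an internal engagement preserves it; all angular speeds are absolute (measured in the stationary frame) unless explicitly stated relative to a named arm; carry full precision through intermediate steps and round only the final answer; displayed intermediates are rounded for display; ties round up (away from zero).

+1614.8611 rpm

planetary set (35T centre, 10T on arm, 55T internal) — Willis relation
normalise by the input: solve with ω_ring = 1, then scale by 755 rpm
ring teeth: 35 + 2·10 = 55
35(ω_sun−ω_arm) = −55(ω_ring−ω_arm),  ω_sun = 0, ω_ring = 1
35(0−ω_arm) = −55(1−ω_arm)  ⇒  90·ω_arm = 55  ⇒  ω_arm = 11/18
sun–planet mesh: 35·(0−11/18) = −10·(ω_p−ω_arm)  ⇒  ω_p−ω_arm = 77/36
scale: ω_p−ω_arm = 77/36 × 755 rpm = +1614.8611 rpm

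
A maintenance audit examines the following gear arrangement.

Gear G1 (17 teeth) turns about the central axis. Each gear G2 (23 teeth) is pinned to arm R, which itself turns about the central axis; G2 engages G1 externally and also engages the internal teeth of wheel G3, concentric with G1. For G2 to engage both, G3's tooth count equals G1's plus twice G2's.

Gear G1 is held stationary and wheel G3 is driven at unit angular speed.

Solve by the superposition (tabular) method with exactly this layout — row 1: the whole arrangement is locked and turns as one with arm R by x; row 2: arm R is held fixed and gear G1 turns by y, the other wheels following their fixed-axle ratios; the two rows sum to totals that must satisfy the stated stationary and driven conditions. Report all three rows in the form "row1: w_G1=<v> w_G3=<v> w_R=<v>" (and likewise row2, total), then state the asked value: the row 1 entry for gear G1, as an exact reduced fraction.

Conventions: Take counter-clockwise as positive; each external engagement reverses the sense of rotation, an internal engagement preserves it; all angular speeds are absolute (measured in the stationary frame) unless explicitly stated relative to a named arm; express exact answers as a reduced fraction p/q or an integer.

topology: planetary set — G1 17T / G2 23T / G3 63T, arm = carrier (Willis)
row 1 (train locked, turned with arm): all members turn x
superposition row 2 [arm held]: sun y, ring −(17/63)·y, arm 0
boundary: total ω_sun = x + y = 0 and total ω_ring = x − (17/63)·y = 1  ⇒  y = -63/80, x = 63/80
row 2 ring = −(17/63)·(-63/80) = 17/80
totals (row 1 + row 2): sun 63/80 + (-63/80) = 0, ring 63/80 + 17/80 = 1, arm 63/80 + 0 = 63/80
asked cell (row1, sun) = 63/80

row1: w_G1=63/80 w_G3=63/80 w_R=63/80
row2: w_G1=-63/80 w_G3=17/80 w_R=0
total: w_G1=0 w_G3=1 w_R=63/80
asked value: 63/80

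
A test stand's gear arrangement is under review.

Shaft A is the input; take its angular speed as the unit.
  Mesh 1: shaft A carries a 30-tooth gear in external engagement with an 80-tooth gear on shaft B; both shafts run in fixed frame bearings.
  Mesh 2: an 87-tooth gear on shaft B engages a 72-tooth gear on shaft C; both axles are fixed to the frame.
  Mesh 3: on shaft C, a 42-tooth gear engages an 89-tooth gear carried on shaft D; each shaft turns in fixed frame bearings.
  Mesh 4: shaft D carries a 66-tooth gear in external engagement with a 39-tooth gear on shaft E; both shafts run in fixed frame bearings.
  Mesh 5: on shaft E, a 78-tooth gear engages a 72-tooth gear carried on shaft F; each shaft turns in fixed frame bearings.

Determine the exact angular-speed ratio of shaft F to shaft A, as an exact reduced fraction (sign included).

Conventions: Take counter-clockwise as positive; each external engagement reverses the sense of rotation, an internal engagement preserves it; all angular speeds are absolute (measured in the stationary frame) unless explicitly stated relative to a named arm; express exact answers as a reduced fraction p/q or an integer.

-2233/5696

class = fixed-axis compound train [5 meshes; 5 ratios multiply, 5 sense flips]
mesh 1 [30T→80T]: running ratio 3/8, sense −
mesh 2 [87T→72T]: running ratio 29/64, sense +
mesh 3 [42T→89T]: running ratio 609/2848, sense −
mesh 4 [66T→39T]: running ratio 6699/18512, sense +
mesh 5 [78T→72T]: running ratio 2233/5696, sense −
ω_out/ω_in = -2233/5696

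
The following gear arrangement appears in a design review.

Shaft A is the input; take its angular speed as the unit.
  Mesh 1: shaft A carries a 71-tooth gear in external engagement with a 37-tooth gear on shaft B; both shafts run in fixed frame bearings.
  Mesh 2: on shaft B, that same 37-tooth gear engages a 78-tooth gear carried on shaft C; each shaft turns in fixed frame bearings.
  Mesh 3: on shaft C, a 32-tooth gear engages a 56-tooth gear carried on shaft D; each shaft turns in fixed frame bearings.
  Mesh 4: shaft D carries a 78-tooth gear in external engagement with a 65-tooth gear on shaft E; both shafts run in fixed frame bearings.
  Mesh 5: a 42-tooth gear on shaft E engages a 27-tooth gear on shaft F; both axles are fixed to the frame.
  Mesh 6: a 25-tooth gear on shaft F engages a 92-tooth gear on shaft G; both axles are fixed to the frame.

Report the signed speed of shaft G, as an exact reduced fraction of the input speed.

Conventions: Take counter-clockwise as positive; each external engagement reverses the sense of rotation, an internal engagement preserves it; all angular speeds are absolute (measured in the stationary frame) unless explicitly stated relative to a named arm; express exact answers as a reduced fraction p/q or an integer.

6-mesh fixed-axis compound train (all bearings frame-fixed)
mesh 1 [71T→37T]: |ω|/ω_in = 1×71/37 = 71/37, sense flips to −
mesh 2 [37T→78T]: |ω|/ω_in = (71/37)×37/78 = 71/78, sense flips to +
mesh 3 [32T→56T]: |ω|/ω_in = (71/78)×32/56 = 142/273, sense flips to −
mesh 4 [78T→65T]: |ω|/ω_in = (142/273)×78/65 = 284/455, sense flips to +
mesh 5 [42T→27T]: |ω|/ω_in = (284/455)×42/27 = 568/585, sense flips to −
mesh 6 [25T→92T]: |ω|/ω_in = (568/585)×25/92 = 710/2691, sense flips to +
signed output speed (× input speed) = 710/2691

710/2691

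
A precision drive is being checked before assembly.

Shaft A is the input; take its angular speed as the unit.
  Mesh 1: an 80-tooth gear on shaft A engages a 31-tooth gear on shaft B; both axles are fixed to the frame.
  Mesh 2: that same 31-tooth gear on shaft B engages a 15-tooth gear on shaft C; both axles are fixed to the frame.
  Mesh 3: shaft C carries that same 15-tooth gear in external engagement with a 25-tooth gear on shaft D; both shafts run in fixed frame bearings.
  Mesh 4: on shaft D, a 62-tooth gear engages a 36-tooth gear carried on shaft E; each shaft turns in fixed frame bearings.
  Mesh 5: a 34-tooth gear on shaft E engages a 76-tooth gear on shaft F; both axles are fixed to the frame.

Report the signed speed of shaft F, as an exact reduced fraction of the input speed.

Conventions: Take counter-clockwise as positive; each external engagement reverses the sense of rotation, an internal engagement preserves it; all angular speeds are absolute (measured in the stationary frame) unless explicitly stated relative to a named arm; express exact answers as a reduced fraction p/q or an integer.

-2108/855

5-mesh fixed-axis compound train (all bearings frame-fixed)
mesh 1 [80T→31T]: |ω|/ω_in = 1×80/31 = 80/31, sense flips to −
mesh 2 [31T→15T]: |ω|/ω_in = (80/31)×31/15 = 16/3, sense flips to +
mesh 3 [15T→25T]: |ω|/ω_in = (16/3)×15/25 = 16/5, sense flips to −
mesh 4 [62T→36T]: |ω|/ω_in = (16/5)×62/36 = 248/45, sense flips to +
mesh 5 [34T→76T]: |ω|/ω_in = (248/45)×34/76 = 2108/855, sense flips to −
signed output speed (× input speed) = -2108/855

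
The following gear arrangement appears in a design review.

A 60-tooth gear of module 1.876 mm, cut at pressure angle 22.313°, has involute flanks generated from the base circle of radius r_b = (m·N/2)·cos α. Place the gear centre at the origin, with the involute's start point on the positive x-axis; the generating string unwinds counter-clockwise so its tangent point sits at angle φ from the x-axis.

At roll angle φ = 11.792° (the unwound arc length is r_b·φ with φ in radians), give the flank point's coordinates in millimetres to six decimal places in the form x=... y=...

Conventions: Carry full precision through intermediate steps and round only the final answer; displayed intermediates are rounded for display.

topology: single-mesh involute geometry — m = 1.876, N = 60
pitch radius r_p = m·N/2 = 1.876·60/2 = 56.280000
base radius r_b = r_p·cos α = 56.280000·cos 22.313° = 52.065956
roll angle φ = 11.792° = 0.20580923 rad
x = r_b·(cos φ + φ·sin φ) = 53.156997
y = r_b·(sin φ − φ·cos φ) = 0.150656

x=53.156997 y=0.150656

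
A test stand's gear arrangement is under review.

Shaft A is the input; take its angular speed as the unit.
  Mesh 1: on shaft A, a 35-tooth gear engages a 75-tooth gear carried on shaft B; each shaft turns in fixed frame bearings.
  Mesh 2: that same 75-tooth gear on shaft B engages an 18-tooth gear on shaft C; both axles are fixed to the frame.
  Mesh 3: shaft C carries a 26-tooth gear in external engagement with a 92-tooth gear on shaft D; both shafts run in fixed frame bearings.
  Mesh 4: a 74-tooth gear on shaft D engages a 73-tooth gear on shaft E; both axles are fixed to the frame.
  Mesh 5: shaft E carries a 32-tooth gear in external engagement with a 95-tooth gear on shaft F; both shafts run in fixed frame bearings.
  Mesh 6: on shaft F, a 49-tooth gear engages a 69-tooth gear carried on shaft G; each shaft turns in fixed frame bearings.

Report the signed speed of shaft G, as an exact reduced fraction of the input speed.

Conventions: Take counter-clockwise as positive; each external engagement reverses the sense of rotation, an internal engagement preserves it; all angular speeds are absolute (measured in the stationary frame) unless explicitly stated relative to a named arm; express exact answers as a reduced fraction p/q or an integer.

2639728/19810521

6-mesh fixed-axis compound train (all bearings frame-fixed)
mesh 1 [35T→75T]: |ω|/ω_in = 1×35/75 = 7/15, sense flips to −
mesh 2 [75T→18T]: |ω|/ω_in = (7/15)×75/18 = 35/18, sense flips to +
mesh 3 [26T→92T]: |ω|/ω_in = (35/18)×26/92 = 455/828, sense flips to −
mesh 4 [74T→73T]: |ω|/ω_in = (455/828)×74/73 = 16835/30222, sense flips to +
mesh 5 [32T→95T]: |ω|/ω_in = (16835/30222)×32/95 = 53872/287109, sense flips to −
mesh 6 [49T→69T]: |ω|/ω_in = (53872/287109)×49/69 = 2639728/19810521, sense flips to +
signed output speed (× input speed) = 2639728/19810521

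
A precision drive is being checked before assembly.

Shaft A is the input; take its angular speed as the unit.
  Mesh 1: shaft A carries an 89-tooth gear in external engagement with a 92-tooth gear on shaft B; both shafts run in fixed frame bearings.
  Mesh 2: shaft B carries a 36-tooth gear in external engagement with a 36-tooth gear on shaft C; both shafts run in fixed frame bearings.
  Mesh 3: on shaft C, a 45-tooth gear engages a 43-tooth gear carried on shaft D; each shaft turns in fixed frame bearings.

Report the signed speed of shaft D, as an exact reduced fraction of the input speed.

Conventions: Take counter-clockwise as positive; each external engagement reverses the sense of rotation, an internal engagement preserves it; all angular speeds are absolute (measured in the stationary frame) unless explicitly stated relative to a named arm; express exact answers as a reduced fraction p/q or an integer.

3-mesh fixed-axis compound train (all bearings frame-fixed)
mesh 1 [89T→92T]: |ω|/ω_in = 1×89/92 = 89/92, sense flips to −
mesh 2 [36T→36T]: |ω|/ω_in = (89/92)×36/36 = 89/92, sense flips to +
mesh 3 [45T→43T]: |ω|/ω_in = (89/92)×45/43 = 4005/3956, sense flips to −
signed output speed (× input speed) = -4005/3956

-4005/3956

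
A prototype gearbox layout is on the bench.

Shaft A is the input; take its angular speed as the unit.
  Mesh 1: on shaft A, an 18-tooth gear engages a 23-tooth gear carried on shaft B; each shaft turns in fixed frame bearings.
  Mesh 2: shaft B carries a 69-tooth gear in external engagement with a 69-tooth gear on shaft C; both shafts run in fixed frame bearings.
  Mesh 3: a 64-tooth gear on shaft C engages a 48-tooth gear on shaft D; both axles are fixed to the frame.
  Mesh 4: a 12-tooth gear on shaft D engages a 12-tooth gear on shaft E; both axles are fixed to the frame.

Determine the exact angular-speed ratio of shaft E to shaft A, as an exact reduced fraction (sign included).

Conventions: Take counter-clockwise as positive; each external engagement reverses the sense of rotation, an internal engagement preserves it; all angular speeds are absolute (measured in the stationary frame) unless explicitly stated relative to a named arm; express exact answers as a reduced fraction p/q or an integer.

24/23

class = fixed-axis compound train [4 meshes; 4 ratios multiply, 4 sense flips]
mesh 1 [18T→23T]: running ratio 18/23, sense −
mesh 2 [69T→69T]: running ratio 18/23, sense +
mesh 3 [64T→48T]: running ratio 24/23, sense −
mesh 4 [12T→12T]: running ratio 24/23, sense +
ω_out/ω_in = 24/23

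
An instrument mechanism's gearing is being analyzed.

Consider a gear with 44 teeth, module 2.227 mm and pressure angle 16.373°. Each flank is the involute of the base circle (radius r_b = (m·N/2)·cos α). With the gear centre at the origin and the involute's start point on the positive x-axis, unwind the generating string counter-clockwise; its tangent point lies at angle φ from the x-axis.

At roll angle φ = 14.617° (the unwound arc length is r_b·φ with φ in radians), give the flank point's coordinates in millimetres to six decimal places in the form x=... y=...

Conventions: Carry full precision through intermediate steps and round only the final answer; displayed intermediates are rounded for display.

x=48.512038 y=0.258476

topology: single-mesh involute geometry — m = 2.227, N = 44
pitch radius r_p = m·N/2 = 2.227·44/2 = 48.994000
base radius r_b = r_p·cos α = 48.994000·cos 16.373° = 47.007142
roll angle φ = 14.617° = 0.25511478 rad
x = r_b·(cos φ + φ·sin φ) = 48.512038
y = r_b·(sin φ − φ·cos φ) = 0.258476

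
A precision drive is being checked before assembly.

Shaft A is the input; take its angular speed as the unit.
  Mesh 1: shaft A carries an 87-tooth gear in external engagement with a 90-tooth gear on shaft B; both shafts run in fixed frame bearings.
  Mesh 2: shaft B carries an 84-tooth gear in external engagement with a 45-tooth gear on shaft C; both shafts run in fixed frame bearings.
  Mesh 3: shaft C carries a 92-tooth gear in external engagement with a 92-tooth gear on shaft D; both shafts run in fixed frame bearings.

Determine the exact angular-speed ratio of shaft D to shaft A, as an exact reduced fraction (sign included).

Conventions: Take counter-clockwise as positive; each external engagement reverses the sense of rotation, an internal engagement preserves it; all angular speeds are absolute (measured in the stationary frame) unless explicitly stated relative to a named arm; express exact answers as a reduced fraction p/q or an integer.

-406/225

class = fixed-axis compound train [3 meshes; 3 ratios multiply, 3 sense flips]
mesh 1 [87T→90T]: running ratio 29/30, sense −
mesh 2 [84T→45T]: running ratio 406/225, sense +
mesh 3 [92T→92T]: running ratio 406/225, sense −
ω_out/ω_in = -406/225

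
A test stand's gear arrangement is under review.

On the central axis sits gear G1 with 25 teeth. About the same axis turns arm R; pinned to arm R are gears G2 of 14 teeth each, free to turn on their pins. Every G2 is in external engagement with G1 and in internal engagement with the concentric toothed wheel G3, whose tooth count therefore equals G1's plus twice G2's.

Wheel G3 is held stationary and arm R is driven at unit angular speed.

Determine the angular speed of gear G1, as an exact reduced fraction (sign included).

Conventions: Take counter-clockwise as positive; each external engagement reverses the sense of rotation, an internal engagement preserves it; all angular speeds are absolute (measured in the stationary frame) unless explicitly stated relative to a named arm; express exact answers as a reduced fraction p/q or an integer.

class = planetary set [G3 = 25+2·14 = 53; Willis about the carrier]
ring teeth: 25 + 2·14 = 53
25(ω_sun−ω_arm) = −53(ω_ring−ω_arm),  ω_ring = 0, ω_arm = 1
ω_sun = 1 − (53/25)(0−1) = 78/25
exact speed ratio = 78/25

78/25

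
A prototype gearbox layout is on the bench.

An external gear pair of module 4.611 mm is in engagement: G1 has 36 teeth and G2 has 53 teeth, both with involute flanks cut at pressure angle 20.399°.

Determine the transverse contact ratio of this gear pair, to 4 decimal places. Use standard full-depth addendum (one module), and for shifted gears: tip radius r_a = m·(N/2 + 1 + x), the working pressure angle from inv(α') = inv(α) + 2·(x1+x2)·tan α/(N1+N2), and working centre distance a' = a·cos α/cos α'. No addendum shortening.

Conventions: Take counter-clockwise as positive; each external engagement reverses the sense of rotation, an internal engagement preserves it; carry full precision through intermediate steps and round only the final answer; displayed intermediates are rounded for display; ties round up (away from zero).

recognized (one external pair, fixed centres): single-mesh tooth geometry, m = 4.611, N1 = 36, N2 = 53
base radii: r_b1 = 77.793035, r_b2 = 114.528636
tip radii: r_a1 = 87.609000, r_a2 = 126.802500
no profile shift: α' = α, a' = a
action lengths: √(r_a1²−r_b1²) = 40.293678, √(r_a2²−r_b2²) = 54.424862
base pitch p_b = π·m·cos α = 13.577446
CR = (40.293678 + 54.424862 − 205.189500·sin 20.39900°)/13.577446 = 1.708611
contact ratio ≈ 1.7086

1.7086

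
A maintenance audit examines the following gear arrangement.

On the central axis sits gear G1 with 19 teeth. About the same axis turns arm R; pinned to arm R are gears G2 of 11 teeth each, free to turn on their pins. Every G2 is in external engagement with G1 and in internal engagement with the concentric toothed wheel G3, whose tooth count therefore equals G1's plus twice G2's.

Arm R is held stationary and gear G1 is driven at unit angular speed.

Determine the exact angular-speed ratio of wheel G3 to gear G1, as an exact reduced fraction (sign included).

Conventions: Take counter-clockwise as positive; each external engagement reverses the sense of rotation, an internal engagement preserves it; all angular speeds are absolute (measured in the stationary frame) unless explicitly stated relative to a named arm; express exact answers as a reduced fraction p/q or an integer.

-19/41

planetary set (19T centre, 11T on arm, 41T internal) — Willis relation
ring teeth: 19 + 2·11 = 41
19(ω_sun−ω_arm) = −41(ω_ring−ω_arm),  ω_arm = 0, ω_sun = 1
ω_ring = 0 − (19/41)(1−0) = -19/41
ω_out/ω_in = -19/41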